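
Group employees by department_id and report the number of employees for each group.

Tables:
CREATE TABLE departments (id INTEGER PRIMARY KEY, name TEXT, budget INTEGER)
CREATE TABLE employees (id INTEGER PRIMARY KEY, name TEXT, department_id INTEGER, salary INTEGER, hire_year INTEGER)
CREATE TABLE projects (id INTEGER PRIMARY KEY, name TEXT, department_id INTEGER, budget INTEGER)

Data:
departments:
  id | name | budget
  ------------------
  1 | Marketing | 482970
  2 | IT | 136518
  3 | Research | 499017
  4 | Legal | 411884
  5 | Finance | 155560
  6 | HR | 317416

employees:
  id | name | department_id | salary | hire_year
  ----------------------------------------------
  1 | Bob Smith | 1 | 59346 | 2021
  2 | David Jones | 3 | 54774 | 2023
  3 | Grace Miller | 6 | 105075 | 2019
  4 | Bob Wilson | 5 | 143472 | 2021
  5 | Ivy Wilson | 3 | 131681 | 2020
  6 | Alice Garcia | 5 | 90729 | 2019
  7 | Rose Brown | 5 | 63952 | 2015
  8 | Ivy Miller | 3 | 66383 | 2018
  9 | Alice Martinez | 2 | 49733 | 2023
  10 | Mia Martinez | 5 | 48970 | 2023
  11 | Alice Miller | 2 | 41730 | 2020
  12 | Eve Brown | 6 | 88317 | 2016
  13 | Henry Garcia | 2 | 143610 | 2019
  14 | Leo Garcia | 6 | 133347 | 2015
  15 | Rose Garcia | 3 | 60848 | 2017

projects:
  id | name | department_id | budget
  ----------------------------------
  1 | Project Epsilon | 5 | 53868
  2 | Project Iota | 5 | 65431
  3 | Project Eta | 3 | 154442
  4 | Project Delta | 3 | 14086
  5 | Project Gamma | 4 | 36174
SELECT department_id, COUNT(*) AS n FROM employees GROUP BY department_id

Execution result:
department_id | n
1 | 1
2 | 3
3 | 4
5 | 4
6 | 3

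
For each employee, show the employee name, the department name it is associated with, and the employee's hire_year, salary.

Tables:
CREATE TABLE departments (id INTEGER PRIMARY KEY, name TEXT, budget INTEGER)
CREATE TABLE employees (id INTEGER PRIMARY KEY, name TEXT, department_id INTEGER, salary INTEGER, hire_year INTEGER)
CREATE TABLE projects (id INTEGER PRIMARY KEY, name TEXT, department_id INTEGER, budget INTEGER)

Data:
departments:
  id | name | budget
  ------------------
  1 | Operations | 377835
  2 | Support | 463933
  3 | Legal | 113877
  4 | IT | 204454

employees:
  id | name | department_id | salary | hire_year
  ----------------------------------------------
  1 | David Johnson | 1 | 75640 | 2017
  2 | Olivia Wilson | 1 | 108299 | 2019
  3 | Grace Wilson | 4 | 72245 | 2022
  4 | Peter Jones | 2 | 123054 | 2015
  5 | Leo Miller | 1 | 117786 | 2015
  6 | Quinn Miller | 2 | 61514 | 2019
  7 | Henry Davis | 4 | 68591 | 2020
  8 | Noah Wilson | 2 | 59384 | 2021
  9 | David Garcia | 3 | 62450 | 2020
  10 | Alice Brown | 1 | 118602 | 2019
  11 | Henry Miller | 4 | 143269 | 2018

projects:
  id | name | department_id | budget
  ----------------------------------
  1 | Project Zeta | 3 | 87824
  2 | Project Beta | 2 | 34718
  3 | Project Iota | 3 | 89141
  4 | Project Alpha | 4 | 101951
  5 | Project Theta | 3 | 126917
SELECT c.name, p.name AS department, c.hire_year, c.salary FROM employees c JOIN departments p ON c.department_id = p.id

Execution result:
name | department | hire_year | salary
David Johnson | Operations | 2017 | 75640
Olivia Wilson | Operations | 2019 | 108299
Grace Wilson | IT | 2022 | 72245
Peter Jones | Support | 2015 | 123054
Leo Miller | Operations | 2015 | 117786
Quinn Miller | Support | 2019 | 61514
Henry Davis | IT | 2020 | 68591
Noah Wilson | Support | 2021 | 59384
David Garcia | Legal | 2020 | 62450
Alice Brown | Operations | 2019 | 118602
Henry Miller | IT | 2018 | 143269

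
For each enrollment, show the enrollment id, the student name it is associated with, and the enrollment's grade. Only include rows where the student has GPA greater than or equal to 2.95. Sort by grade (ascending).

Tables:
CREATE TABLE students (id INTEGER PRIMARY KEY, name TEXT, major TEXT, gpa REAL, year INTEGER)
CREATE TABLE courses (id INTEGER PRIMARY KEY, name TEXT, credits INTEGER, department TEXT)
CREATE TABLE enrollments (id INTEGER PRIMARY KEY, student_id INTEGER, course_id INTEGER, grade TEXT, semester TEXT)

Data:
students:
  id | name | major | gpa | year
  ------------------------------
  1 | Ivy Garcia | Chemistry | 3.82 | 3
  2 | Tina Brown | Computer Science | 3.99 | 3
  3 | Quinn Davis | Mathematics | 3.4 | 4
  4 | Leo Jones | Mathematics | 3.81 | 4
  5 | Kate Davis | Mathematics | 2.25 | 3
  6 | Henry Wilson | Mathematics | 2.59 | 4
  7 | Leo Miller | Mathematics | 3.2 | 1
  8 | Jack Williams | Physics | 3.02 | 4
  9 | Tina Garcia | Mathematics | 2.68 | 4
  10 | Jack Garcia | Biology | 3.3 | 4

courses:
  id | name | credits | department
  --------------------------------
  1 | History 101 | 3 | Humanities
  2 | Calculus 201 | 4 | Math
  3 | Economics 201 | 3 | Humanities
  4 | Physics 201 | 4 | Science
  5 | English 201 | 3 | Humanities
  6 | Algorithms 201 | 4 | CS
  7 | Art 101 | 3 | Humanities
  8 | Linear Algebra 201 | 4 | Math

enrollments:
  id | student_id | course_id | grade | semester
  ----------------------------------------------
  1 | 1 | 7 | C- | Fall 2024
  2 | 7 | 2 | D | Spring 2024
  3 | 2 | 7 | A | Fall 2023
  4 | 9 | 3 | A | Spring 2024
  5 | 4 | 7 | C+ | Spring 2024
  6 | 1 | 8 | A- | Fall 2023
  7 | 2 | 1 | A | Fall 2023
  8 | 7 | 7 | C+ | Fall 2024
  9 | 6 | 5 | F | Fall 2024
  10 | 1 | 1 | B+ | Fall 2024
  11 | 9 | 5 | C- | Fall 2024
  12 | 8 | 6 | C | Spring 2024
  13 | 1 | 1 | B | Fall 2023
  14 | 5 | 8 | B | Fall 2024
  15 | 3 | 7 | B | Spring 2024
SELECT c.id, p.name AS student, c.grade FROM enrollments c JOIN students p ON c.student_id = p.id WHERE p.gpa >= 2.95 ORDER BY c.grade ASC

Execution result:
id | student | grade
3 | Tina Brown | A
7 | Tina Brown | A
6 | Ivy Garcia | A-
13 | Ivy Garcia | B
15 | Quinn Davis | B
10 | Ivy Garcia | B+
12 | Jack Williams | C
5 | Leo Jones | C+
8 | Leo Miller | C+
1 | Ivy Garcia | C-
2 | Leo Miller | D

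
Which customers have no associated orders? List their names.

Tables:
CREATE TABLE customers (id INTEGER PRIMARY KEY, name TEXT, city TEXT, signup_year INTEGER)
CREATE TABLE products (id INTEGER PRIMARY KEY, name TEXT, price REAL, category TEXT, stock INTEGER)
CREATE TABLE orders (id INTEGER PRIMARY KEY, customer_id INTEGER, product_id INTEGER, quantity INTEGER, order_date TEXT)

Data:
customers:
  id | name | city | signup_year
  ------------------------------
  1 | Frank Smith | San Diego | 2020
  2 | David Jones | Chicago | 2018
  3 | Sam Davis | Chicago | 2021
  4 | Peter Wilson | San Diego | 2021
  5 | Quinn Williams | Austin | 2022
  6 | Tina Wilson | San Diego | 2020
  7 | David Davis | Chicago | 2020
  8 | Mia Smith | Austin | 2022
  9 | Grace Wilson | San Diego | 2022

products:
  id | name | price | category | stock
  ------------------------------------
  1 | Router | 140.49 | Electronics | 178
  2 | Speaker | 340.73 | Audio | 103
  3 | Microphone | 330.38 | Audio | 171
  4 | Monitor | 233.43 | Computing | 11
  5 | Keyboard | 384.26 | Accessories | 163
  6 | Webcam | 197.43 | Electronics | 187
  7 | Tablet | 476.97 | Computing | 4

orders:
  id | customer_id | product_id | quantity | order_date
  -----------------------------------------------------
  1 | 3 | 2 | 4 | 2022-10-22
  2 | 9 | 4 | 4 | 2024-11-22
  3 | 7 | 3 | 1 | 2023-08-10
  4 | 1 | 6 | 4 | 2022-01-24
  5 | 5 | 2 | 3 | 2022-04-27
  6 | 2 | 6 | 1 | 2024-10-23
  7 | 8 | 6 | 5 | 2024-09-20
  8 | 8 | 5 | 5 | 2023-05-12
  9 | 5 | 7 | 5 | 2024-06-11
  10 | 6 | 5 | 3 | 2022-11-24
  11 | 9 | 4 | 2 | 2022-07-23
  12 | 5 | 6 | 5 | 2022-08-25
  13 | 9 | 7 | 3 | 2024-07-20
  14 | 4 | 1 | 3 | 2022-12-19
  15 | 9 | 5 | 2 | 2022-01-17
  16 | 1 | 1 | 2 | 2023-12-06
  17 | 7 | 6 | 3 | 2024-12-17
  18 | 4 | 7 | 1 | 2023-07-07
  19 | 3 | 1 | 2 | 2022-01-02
SELECT p.name FROM customers p LEFT JOIN orders c ON c.customer_id = p.id WHERE c.id IS NULL

Execution result:
(no rows)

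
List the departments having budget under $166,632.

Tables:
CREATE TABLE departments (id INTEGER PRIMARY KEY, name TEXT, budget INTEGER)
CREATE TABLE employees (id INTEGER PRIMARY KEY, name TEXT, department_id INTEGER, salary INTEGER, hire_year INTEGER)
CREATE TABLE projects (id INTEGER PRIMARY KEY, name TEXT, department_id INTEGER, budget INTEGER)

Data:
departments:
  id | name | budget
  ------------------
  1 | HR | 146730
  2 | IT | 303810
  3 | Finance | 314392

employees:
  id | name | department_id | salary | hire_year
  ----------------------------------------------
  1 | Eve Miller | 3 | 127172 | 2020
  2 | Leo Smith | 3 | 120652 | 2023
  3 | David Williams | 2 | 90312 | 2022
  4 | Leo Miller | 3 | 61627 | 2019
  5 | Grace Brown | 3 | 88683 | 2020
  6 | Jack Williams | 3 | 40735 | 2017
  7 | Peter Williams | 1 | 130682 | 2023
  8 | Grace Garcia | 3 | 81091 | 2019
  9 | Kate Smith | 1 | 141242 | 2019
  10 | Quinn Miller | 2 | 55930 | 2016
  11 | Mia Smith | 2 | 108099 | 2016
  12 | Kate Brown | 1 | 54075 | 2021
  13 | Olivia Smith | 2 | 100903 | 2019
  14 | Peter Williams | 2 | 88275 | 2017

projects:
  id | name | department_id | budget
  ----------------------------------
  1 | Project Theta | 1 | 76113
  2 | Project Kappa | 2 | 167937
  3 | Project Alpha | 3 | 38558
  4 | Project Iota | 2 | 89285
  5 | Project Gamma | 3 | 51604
SELECT name, budget FROM departments WHERE budget < 166632

Execution result:
name | budget
HR | 146730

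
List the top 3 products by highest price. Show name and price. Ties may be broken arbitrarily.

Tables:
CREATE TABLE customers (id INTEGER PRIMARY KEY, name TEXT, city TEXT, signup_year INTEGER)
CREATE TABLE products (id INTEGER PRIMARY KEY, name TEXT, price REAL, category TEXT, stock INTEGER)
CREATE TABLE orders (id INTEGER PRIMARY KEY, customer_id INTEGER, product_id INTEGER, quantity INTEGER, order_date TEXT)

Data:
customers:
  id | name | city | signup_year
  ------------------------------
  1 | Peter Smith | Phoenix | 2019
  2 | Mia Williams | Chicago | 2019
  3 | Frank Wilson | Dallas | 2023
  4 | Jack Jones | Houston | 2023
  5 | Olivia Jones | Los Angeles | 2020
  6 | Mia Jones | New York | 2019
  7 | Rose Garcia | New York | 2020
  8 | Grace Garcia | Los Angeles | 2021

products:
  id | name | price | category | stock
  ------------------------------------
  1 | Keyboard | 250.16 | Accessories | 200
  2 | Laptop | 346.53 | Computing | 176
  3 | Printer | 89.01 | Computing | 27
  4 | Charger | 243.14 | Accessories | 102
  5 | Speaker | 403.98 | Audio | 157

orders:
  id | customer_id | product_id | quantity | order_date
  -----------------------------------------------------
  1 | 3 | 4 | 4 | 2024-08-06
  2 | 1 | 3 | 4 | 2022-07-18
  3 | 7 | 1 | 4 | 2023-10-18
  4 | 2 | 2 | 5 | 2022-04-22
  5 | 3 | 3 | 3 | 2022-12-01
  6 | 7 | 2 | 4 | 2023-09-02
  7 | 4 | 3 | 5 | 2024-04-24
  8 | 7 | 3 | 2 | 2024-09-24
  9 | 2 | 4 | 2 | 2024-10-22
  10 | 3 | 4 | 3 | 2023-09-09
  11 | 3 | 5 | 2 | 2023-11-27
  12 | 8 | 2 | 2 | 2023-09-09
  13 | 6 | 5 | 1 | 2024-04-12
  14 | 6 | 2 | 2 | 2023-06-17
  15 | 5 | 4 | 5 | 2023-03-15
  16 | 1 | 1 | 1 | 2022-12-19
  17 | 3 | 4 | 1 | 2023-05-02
SELECT name, price FROM products ORDER BY price DESC LIMIT 3

Execution result:
name | price
Speaker | 403.98
Laptop | 346.53
Keyboard | 250.16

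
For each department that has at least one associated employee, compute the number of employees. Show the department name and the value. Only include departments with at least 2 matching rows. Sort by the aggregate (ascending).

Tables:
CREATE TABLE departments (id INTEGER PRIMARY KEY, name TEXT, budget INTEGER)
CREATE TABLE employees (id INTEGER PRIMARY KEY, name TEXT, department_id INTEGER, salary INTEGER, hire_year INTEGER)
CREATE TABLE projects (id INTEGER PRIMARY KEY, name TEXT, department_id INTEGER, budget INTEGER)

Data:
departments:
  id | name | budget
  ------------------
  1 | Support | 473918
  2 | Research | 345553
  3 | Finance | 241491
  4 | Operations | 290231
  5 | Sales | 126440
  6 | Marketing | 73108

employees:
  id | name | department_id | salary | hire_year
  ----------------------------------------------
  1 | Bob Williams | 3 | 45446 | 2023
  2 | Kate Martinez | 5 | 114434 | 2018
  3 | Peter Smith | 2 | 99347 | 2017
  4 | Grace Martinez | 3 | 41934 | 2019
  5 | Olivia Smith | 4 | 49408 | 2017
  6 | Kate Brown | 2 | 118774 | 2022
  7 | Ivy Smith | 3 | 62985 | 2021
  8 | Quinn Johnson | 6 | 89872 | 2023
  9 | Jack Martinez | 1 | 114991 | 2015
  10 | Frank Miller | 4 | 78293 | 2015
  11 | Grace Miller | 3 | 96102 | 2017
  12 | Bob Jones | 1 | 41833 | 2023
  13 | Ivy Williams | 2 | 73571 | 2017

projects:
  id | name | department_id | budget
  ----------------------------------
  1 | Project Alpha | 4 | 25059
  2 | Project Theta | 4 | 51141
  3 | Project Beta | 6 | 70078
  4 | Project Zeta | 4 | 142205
SELECT p.name, COUNT(*) AS n FROM employees c JOIN departments p ON c.department_id = p.id GROUP BY p.id, p.name HAVING COUNT(*) >= 2 ORDER BY n ASC

Execution result:
name | n
Support | 2
Operations | 2
Research | 3
Finance | 4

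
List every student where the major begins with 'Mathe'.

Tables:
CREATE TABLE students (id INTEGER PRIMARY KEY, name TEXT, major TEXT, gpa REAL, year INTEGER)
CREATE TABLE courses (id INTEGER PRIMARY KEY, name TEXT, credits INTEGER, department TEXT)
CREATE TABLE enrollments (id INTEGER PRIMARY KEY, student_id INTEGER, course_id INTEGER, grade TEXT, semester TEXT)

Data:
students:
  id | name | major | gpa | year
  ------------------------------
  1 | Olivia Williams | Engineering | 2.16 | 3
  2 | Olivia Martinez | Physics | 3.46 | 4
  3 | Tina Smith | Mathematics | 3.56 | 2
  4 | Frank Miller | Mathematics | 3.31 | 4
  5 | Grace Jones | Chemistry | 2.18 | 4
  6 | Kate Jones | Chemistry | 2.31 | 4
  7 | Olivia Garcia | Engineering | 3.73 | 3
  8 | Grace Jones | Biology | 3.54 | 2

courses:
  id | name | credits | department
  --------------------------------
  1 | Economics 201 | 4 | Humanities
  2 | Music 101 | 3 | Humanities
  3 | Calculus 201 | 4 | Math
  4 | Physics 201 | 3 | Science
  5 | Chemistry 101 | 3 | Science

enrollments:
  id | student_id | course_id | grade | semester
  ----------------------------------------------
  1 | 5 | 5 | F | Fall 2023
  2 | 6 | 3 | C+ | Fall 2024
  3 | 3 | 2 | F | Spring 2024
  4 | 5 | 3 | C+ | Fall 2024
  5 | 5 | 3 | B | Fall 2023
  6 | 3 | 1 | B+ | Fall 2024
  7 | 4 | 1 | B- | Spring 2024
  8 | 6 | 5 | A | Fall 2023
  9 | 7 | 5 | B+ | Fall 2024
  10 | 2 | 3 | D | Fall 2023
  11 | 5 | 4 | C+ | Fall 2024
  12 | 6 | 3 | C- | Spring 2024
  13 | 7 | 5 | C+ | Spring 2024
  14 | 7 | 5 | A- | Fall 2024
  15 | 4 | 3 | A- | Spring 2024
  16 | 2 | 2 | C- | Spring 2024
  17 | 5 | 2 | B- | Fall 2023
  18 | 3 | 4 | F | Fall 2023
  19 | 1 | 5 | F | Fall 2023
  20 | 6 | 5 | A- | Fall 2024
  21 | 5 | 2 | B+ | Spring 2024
SELECT name, major FROM students WHERE major LIKE 'Mathe%'

Execution result:
name | major
Tina Smith | Mathematics
Frank Miller | Mathematics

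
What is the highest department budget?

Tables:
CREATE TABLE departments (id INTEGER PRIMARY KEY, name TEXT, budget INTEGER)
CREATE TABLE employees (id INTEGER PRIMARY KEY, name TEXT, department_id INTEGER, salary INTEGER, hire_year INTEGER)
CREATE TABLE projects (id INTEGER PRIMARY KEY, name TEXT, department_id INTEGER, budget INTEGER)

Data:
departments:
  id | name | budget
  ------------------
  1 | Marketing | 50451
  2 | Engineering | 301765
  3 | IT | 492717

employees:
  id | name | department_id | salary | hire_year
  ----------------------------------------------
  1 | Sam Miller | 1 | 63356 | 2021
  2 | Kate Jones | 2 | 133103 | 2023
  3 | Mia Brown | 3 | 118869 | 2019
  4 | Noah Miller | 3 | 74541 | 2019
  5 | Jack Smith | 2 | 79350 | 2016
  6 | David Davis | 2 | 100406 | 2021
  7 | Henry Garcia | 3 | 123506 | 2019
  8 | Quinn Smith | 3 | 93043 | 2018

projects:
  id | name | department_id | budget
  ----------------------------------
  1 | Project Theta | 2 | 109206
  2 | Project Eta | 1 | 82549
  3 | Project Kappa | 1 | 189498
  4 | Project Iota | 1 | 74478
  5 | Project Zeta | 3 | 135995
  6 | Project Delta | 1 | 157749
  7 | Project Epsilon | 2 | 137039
SELECT MAX(budget) FROM departments

Execution result:
492717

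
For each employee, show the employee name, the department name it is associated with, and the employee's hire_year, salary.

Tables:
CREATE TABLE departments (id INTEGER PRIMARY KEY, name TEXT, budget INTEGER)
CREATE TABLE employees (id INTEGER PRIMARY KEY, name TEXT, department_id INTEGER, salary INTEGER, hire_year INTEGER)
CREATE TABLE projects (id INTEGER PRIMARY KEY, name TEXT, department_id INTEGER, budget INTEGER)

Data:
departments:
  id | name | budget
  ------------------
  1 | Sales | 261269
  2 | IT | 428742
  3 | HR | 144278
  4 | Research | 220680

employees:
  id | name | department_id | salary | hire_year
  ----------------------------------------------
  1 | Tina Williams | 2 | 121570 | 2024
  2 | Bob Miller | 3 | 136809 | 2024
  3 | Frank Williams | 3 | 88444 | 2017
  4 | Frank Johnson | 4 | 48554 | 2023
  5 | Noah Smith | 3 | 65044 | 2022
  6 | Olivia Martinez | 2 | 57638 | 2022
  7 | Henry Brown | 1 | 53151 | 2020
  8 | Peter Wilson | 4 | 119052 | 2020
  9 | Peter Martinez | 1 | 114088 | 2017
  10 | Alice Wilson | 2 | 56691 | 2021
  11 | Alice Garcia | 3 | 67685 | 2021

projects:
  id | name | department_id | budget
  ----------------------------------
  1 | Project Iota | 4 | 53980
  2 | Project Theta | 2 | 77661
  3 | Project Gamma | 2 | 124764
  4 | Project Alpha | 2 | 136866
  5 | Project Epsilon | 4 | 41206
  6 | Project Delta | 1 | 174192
SELECT c.name, p.name AS department, c.hire_year, c.salary FROM employees c JOIN departments p ON c.department_id = p.id

Execution result:
name | department | hire_year | salary
Tina Williams | IT | 2024 | 121570
Bob Miller | HR | 2024 | 136809
Frank Williams | HR | 2017 | 88444
Frank Johnson | Research | 2023 | 48554
Noah Smith | HR | 2022 | 65044
Olivia Martinez | IT | 2022 | 57638
Henry Brown | Sales | 2020 | 53151
Peter Wilson | Research | 2020 | 119052
Peter Martinez | Sales | 2017 | 114088
Alice Wilson | IT | 2021 | 56691
Alice Garcia | HR | 2021 | 67685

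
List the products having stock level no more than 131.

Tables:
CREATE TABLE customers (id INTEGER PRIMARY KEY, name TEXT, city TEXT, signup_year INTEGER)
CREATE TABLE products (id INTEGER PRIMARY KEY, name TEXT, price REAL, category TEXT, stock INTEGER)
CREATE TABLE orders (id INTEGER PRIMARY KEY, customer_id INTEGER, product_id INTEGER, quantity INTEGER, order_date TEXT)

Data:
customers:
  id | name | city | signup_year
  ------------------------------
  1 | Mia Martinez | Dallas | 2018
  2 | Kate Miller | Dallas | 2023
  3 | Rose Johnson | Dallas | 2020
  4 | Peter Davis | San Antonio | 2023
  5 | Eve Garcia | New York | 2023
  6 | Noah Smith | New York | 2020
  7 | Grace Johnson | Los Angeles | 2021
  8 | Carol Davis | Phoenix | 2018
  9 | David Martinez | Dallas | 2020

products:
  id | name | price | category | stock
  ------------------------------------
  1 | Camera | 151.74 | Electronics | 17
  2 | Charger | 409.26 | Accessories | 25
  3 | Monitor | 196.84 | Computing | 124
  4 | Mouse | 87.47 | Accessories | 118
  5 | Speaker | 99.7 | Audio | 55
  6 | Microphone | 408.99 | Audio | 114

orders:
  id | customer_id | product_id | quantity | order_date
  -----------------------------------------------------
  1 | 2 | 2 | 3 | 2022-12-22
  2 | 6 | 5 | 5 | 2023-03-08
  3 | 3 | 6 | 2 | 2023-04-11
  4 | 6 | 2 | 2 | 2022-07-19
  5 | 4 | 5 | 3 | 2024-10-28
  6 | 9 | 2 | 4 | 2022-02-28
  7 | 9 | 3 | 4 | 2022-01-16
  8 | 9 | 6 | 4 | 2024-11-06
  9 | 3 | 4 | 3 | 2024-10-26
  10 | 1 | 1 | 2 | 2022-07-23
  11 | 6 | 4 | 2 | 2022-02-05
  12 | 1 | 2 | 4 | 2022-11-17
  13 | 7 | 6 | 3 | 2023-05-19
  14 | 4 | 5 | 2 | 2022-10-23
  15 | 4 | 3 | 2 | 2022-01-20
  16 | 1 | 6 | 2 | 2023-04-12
SELECT name, stock FROM products WHERE stock <= 131

Execution result:
name | stock
Camera | 17
Charger | 25
Monitor | 124
Mouse | 118
Speaker | 55
Microphone | 114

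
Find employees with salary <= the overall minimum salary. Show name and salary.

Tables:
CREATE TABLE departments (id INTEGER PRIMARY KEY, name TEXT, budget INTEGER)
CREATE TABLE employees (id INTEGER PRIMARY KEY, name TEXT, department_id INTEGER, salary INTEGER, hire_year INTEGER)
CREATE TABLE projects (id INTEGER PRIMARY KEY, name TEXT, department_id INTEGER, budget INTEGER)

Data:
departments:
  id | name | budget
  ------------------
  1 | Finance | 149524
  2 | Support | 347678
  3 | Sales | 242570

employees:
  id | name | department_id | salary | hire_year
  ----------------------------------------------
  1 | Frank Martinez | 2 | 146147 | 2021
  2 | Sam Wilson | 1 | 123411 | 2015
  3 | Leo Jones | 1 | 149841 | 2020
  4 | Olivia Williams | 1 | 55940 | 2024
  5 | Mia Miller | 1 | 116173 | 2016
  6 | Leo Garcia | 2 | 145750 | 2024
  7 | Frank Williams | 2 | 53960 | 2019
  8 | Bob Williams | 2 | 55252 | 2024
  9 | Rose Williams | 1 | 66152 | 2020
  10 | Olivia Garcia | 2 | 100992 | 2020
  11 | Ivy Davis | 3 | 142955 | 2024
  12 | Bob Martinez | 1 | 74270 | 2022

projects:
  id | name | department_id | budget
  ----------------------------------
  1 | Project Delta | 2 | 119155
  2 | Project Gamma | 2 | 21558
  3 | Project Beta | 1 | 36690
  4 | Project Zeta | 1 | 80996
SELECT name, salary FROM employees WHERE salary <= (SELECT MIN(salary) FROM employees)

Execution result:
name | salary
Frank Williams | 53960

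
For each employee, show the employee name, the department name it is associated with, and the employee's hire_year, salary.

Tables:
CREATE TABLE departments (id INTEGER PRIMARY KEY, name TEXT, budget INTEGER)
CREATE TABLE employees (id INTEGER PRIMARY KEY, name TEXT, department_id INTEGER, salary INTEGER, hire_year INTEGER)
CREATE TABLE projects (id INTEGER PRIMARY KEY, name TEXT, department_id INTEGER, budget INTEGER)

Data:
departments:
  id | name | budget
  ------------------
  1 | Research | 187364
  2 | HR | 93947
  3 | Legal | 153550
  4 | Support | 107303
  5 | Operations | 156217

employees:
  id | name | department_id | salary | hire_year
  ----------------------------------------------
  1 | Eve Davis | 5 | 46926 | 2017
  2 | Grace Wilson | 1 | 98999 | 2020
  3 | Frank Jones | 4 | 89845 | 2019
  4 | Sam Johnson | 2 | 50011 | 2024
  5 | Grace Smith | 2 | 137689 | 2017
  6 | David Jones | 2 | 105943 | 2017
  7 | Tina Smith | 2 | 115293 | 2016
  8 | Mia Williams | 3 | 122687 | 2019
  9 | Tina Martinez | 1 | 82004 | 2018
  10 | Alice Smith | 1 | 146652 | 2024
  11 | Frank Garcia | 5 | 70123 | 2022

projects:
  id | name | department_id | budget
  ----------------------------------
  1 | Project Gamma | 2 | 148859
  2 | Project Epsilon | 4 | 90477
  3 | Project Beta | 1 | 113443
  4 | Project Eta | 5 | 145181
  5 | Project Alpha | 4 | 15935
SELECT c.name, p.name AS department, c.hire_year, c.salary FROM employees c JOIN departments p ON c.department_id = p.id

Execution result:
name | department | hire_year | salary
Eve Davis | Operations | 2017 | 46926
Grace Wilson | Research | 2020 | 98999
Frank Jones | Support | 2019 | 89845
Sam Johnson | HR | 2024 | 50011
Grace Smith | HR | 2017 | 137689
David Jones | HR | 2017 | 105943
Tina Smith | HR | 2016 | 115293
Mia Williams | Legal | 2019 | 122687
Tina Martinez | Research | 2018 | 82004
Alice Smith | Research | 2024 | 146652
Frank Garcia | Operations | 2022 | 70123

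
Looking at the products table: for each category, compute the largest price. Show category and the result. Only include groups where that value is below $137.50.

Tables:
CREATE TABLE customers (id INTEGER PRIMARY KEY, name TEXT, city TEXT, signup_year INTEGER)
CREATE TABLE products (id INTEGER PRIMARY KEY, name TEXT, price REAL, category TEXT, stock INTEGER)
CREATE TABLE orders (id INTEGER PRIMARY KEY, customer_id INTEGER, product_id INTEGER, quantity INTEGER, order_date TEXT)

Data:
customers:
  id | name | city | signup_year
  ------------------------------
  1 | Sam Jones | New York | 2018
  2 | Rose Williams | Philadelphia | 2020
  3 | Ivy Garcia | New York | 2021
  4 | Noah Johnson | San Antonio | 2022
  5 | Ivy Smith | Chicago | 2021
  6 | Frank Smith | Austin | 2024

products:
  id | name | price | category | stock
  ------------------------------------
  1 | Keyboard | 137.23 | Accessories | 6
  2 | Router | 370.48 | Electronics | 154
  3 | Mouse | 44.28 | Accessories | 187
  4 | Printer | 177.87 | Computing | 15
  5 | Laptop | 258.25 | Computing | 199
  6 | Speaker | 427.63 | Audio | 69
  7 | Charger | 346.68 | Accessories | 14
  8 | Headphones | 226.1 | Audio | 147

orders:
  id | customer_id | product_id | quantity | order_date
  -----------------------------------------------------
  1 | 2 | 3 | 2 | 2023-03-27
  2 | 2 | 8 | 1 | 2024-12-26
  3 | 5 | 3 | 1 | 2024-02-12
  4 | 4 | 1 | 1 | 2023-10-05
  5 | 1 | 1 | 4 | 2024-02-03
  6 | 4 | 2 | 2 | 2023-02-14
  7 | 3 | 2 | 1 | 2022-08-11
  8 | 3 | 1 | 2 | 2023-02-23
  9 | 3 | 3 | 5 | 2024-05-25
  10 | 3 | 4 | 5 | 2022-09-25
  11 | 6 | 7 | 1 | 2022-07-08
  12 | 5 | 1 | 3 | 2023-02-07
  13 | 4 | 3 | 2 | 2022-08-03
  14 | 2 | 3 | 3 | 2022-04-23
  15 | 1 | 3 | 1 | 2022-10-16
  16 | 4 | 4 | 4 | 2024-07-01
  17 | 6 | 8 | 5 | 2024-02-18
SELECT category, MAX(price) AS max_price FROM products GROUP BY category HAVING MAX(price) < 137.5

Execution result:
(no rows)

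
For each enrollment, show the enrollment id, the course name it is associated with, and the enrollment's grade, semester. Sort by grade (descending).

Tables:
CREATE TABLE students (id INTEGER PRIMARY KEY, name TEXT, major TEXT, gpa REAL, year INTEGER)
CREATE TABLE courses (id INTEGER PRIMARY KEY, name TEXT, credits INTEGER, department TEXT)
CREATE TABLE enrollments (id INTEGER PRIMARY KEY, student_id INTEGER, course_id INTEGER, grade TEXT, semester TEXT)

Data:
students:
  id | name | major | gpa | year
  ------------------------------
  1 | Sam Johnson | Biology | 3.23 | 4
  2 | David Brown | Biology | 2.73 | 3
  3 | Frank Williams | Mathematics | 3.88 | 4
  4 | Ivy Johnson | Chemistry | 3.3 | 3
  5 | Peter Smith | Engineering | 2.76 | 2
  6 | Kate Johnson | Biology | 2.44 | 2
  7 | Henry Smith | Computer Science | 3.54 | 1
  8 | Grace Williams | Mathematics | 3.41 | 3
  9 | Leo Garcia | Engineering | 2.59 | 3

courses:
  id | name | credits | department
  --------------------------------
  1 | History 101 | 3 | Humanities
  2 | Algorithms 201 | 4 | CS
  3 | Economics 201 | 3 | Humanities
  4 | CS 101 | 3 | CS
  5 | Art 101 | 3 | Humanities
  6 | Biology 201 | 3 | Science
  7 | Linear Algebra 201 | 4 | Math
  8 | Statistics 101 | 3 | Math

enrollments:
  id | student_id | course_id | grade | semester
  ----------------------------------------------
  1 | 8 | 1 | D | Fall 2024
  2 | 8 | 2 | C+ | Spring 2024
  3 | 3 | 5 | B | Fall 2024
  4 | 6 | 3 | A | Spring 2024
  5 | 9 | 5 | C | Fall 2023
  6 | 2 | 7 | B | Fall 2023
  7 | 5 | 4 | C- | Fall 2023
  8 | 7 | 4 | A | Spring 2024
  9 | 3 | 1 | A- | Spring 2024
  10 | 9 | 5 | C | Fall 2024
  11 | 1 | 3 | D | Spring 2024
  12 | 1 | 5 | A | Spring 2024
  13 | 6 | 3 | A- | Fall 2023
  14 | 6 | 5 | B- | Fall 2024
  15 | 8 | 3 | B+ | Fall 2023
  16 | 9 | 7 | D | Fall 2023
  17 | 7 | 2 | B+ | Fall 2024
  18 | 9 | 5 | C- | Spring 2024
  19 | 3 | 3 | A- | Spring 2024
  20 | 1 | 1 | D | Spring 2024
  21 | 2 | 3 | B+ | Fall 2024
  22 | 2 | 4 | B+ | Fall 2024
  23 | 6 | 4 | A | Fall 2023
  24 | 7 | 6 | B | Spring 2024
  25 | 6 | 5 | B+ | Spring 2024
SELECT c.id, p.name AS course, c.grade, c.semester FROM enrollments c JOIN courses p ON c.course_id = p.id ORDER BY c.grade DESC

Execution result:
id | course | grade | semester
1 | History 101 | D | Fall 2024
11 | Economics 201 | D | Spring 2024
16 | Linear Algebra 201 | D | Fall 2023
20 | History 101 | D | Spring 2024
7 | CS 101 | C- | Fall 2023
18 | Art 101 | C- | Spring 2024
2 | Algorithms 201 | C+ | Spring 2024
5 | Art 101 | C | Fall 2023
10 | Art 101 | C | Fall 2024
14 | Art 101 | B- | Fall 2024
15 | Economics 201 | B+ | Fall 2023
17 | Algorithms 201 | B+ | Fall 2024
21 | Economics 201 | B+ | Fall 2024
22 | CS 101 | B+ | Fall 2024
25 | Art 101 | B+ | Spring 2024
3 | Art 101 | B | Fall 2024
6 | Linear Algebra 201 | B | Fall 2023
24 | Biology 201 | B | Spring 2024
9 | History 101 | A- | Spring 2024
13 | Economics 201 | A- | Fall 2023
19 | Economics 201 | A- | Spring 2024
4 | Economics 201 | A | Spring 2024
8 | CS 101 | A | Spring 2024
12 | Art 101 | A | Spring 2024
23 | CS 101 | A | Fall 2023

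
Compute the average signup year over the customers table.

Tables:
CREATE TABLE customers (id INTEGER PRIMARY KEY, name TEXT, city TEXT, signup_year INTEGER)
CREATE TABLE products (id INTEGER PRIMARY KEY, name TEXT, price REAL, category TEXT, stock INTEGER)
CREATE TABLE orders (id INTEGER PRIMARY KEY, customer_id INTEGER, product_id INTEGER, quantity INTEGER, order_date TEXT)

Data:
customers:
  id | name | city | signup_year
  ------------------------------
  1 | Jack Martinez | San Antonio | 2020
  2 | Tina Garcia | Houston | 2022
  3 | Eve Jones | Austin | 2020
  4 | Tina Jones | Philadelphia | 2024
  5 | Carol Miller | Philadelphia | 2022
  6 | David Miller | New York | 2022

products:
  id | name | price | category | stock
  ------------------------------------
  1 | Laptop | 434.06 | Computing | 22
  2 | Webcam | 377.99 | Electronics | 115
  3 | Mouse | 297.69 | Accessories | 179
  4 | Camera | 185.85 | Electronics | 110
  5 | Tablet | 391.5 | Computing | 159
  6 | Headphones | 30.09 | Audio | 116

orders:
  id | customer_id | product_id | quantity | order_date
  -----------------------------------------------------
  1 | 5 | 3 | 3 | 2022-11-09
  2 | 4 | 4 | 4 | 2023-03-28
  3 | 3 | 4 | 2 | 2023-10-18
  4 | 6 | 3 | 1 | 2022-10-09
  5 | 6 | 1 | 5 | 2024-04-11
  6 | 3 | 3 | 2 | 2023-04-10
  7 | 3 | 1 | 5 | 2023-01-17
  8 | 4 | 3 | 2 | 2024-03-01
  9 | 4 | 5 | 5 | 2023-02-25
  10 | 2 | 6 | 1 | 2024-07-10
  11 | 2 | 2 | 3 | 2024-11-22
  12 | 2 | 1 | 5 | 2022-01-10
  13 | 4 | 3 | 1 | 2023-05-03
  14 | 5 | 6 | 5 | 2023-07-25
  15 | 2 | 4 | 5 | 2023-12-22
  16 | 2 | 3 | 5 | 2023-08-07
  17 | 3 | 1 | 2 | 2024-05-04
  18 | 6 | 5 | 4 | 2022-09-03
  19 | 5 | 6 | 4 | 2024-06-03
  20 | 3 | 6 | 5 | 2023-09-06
SELECT AVG(signup_year) FROM customers

Execution result:
2021.67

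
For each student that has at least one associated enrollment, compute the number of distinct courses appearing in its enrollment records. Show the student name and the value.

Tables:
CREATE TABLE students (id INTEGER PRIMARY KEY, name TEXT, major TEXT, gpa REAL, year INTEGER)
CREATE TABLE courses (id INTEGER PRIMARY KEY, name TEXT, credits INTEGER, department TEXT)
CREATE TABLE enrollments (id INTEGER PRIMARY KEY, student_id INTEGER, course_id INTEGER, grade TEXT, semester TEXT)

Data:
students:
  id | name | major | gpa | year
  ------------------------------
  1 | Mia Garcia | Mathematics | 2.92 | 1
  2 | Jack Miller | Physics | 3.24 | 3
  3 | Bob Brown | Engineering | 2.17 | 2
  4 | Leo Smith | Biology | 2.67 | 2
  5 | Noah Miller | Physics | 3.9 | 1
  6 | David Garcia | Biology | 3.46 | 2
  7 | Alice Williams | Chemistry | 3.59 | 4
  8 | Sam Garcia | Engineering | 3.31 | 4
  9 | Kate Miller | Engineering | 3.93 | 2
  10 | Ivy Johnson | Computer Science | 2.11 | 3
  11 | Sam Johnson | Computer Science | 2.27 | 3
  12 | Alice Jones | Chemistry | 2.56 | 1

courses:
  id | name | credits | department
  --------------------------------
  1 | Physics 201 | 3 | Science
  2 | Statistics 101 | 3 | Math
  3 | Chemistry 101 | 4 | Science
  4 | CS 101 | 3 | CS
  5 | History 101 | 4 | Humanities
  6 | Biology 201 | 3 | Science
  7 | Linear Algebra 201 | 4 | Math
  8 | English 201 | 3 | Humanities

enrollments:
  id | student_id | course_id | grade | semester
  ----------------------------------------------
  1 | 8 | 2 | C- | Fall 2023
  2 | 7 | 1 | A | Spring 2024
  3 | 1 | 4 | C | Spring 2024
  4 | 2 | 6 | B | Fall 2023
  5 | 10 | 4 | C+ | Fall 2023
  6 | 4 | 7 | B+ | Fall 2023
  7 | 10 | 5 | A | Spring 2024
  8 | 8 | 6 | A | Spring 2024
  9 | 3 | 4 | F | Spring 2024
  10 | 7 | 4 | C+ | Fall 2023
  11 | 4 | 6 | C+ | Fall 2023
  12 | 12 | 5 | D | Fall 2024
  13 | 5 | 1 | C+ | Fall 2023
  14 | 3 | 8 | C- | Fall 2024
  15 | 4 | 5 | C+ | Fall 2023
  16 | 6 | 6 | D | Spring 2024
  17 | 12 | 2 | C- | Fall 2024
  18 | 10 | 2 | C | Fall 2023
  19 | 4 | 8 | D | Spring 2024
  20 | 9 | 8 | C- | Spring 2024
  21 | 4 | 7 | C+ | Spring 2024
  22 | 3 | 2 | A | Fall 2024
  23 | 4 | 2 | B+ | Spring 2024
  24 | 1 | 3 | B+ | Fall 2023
SELECT p.name, COUNT(DISTINCT c.course_id) AS distinct_course_count FROM enrollments c JOIN students p ON c.student_id = p.id GROUP BY p.id, p.name

Execution result:
name | distinct_course_count
Mia Garcia | 2
Jack Miller | 1
Bob Brown | 3
Leo Smith | 5
Noah Miller | 1
David Garcia | 1
Alice Williams | 2
Sam Garcia | 2
Kate Miller | 1
Ivy Johnson | 3
Alice Jones | 2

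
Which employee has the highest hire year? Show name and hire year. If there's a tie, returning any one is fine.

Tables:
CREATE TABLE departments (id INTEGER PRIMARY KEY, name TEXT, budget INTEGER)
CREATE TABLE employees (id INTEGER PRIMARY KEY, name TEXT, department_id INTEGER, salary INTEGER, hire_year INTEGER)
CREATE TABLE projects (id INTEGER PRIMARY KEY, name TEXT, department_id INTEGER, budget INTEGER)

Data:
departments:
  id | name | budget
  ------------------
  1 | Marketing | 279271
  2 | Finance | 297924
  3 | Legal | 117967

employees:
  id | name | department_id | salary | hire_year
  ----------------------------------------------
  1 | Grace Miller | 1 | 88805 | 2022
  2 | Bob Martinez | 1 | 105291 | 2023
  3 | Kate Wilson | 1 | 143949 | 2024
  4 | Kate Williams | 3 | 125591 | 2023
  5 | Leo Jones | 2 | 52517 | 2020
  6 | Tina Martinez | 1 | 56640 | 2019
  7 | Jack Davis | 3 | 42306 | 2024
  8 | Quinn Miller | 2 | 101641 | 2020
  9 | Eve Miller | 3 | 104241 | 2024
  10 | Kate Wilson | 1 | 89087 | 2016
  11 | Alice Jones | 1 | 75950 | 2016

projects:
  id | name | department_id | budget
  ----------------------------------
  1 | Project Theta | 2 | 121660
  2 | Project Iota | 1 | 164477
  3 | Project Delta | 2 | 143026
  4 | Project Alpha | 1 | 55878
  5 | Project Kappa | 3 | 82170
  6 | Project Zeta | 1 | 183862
SELECT name, hire_year FROM employees ORDER BY hire_year DESC LIMIT 1

Execution result:
name | hire_year
Kate Wilson | 2024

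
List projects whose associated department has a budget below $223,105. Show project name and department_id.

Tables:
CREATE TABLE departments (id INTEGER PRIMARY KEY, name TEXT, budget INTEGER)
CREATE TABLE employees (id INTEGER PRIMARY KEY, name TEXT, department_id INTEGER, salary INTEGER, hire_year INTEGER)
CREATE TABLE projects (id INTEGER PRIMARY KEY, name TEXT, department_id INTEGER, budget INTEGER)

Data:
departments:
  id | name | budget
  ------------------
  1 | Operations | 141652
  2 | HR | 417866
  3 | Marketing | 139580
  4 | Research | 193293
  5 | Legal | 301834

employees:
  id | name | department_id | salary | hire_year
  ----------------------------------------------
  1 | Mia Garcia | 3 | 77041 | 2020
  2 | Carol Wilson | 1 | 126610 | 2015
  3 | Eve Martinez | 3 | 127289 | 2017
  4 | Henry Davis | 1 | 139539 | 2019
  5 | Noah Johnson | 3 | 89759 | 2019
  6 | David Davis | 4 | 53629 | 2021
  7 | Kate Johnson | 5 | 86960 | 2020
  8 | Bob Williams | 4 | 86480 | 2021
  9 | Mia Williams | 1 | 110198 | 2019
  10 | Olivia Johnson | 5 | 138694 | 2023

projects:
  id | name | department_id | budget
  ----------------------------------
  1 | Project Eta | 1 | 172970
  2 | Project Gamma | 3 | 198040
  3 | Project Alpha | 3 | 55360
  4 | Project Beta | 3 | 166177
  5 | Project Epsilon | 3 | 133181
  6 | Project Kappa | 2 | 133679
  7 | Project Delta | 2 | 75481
SELECT name, department_id FROM projects WHERE department_id IN (SELECT id FROM departments WHERE budget < 223105)

Execution result:
name | department_id
Project Eta | 1
Project Gamma | 3
Project Alpha | 3
Project Beta | 3
Project Epsilon | 3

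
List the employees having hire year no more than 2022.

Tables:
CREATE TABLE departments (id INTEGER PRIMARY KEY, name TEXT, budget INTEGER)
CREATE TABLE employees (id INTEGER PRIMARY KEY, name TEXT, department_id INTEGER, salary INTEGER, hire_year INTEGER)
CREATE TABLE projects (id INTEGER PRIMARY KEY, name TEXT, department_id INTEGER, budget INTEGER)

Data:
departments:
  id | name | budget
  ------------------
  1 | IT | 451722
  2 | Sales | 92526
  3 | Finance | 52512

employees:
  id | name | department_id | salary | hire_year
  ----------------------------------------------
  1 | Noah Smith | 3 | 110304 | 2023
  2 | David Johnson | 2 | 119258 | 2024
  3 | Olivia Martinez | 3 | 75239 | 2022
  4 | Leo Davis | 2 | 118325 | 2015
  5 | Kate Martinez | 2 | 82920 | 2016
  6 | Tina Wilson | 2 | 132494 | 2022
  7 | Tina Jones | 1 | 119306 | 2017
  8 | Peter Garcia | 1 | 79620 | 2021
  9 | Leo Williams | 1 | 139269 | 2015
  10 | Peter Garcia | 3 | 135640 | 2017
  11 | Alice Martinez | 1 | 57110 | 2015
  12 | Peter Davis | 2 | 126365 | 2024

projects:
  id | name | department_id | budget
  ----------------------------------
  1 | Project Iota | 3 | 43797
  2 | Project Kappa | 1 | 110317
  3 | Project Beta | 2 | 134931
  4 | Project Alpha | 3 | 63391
SELECT name, hire_year FROM employees WHERE hire_year <= 2022

Execution result:
name | hire_year
Olivia Martinez | 2022
Leo Davis | 2015
Kate Martinez | 2016
Tina Wilson | 2022
Tina Jones | 2017
Peter Garcia | 2021
Leo Williams | 2015
Peter Garcia | 2017
Alice Martinez | 2015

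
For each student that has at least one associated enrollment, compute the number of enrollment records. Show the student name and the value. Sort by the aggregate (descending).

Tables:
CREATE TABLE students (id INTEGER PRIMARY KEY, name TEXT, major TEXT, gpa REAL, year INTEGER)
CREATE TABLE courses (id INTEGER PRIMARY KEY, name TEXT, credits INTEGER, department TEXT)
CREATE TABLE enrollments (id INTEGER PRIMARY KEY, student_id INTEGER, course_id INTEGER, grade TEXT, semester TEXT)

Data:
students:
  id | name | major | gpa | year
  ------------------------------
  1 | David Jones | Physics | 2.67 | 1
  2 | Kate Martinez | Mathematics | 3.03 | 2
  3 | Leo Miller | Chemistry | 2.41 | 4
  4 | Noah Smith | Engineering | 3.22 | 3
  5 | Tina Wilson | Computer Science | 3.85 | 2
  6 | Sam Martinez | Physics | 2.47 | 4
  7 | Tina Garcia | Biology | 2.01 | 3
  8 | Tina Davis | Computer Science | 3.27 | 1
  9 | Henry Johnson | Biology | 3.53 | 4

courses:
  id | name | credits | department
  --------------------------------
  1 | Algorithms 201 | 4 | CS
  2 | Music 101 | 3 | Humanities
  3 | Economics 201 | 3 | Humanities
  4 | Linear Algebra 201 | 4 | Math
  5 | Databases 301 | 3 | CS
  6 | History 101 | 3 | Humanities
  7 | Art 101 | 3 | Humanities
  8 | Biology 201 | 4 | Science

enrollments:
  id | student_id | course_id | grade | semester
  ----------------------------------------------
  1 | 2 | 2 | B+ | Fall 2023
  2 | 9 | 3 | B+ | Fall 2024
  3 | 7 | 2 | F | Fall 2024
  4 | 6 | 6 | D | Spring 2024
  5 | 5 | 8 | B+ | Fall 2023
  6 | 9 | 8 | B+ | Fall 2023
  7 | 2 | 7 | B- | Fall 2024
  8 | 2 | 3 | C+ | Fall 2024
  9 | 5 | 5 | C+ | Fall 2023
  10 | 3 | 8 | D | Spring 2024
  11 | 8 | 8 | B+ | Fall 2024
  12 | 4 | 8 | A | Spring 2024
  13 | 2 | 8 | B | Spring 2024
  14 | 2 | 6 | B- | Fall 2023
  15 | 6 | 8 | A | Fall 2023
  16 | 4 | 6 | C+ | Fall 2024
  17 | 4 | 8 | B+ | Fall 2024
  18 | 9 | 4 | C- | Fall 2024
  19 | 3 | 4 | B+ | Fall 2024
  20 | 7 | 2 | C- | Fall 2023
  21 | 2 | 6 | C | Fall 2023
SELECT p.name, COUNT(*) AS n FROM enrollments c JOIN students p ON c.student_id = p.id GROUP BY p.id, p.name ORDER BY n DESC

Execution result:
name | n
Kate Martinez | 6
Noah Smith | 3
Henry Johnson | 3
Leo Miller | 2
Tina Wilson | 2
Sam Martinez | 2
Tina Garcia | 2
Tina Davis | 1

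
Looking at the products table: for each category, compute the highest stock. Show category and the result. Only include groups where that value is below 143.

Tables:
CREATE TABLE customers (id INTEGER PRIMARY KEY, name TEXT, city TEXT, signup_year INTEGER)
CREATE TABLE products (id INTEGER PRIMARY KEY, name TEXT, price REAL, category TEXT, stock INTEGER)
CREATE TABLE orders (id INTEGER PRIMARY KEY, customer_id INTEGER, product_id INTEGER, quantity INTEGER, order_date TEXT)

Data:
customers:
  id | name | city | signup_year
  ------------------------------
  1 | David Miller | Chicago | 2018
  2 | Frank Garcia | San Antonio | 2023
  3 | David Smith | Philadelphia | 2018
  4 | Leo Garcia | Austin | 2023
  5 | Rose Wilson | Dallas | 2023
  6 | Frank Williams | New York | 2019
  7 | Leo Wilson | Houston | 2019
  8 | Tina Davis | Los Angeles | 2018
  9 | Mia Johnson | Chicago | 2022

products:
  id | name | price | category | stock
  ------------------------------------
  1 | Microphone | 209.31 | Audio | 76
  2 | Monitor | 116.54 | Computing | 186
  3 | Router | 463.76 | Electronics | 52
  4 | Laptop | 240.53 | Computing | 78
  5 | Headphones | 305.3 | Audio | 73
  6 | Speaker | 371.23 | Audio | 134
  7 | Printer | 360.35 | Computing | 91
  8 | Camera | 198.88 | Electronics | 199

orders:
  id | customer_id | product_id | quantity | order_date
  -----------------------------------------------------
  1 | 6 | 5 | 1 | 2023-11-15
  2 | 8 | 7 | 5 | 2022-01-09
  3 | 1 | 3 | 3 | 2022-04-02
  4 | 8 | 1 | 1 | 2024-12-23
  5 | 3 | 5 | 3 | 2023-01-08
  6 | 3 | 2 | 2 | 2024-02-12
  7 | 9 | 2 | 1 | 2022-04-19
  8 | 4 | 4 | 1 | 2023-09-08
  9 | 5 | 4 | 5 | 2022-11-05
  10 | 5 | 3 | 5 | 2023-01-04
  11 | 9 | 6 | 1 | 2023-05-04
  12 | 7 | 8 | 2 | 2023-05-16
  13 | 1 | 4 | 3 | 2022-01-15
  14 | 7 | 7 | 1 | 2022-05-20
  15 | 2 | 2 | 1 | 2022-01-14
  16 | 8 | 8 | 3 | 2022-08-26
SELECT category, MAX(stock) AS max_stock FROM products GROUP BY category HAVING MAX(stock) < 143

Execution result:
category | max_stock
Audio | 134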